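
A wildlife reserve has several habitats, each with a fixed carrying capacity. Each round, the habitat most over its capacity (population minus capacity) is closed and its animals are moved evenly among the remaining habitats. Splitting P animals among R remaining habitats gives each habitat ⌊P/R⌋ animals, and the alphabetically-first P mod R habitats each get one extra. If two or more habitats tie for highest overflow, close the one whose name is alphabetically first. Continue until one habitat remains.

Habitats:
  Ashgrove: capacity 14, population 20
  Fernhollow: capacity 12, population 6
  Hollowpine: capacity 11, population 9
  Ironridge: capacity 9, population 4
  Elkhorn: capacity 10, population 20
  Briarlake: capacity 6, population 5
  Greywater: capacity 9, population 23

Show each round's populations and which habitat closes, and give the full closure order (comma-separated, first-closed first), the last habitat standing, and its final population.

Round 1: Ashgrove=20 Briarlake=5 Elkhorn=20 Fernhollow=6 Greywater=23 Hollowpine=9 Ironridge=4 → close Greywater (overflow 14)
  23÷6 = 3 each, +1 to first 5
Round 2: Ashgrove=24 Briarlake=9 Elkhorn=24 Fernhollow=10 Hollowpine=13 Ironridge=7 → close Elkhorn (overflow 14)
  24÷5 = 4 each, +1 to first 4
Round 3: Ashgrove=29 Briarlake=14 Fernhollow=15 Hollowpine=18 Ironridge=11 → close Ashgrove (overflow 15)
  29÷4 = 7 each, +1 to first 1
Round 4: Briarlake=22 Fernhollow=22 Hollowpine=25 Ironridge=18 → close Briarlake (overflow 16)
  22÷3 = 7 each, +1 to first 1
Round 5: Fernhollow=30 Hollowpine=32 Ironridge=25 → close Hollowpine (overflow 21)
  32÷2 = 16 each, +1 to first 0
Round 6: Fernhollow=46 Ironridge=41 → close Fernhollow (overflow 34)
  46÷1 = 46 each, +1 to first 0

Closure order: Greywater, Elkhorn, Ashgrove, Briarlake, Hollowpine, Fernhollow
Last habitat: Ironridge with 87 animals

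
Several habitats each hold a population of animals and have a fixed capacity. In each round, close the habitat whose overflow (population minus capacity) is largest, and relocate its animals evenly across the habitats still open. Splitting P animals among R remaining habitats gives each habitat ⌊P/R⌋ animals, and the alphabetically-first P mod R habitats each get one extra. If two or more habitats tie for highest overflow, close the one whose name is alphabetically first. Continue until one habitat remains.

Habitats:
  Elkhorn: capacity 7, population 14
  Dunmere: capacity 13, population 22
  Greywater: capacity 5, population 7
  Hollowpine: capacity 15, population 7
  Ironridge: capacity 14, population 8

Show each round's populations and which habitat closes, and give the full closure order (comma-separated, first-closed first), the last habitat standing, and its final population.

Round 1: Dunmere=22 Elkhorn=14 Greywater=7 Hollowpine=7 Ironridge=8 → close Dunmere (overflow 9)
  22÷4 = 5 each, +1 to first 2
Round 2: Elkhorn=20 Greywater=13 Hollowpine=12 Ironridge=13 → close Elkhorn (overflow 13)
  20÷3 = 6 each, +1 to first 2
Round 3: Greywater=20 Hollowpine=19 Ironridge=19 → close Greywater (overflow 15)
  20÷2 = 10 each, +1 to first 0
Round 4: Hollowpine=29 Ironridge=29 → close Ironridge (overflow 15)
  29÷1 = 29 each, +1 to first 0

Closure order: Dunmere, Elkhorn, Greywater, Ironridge
Last habitat: Hollowpine with 58 animals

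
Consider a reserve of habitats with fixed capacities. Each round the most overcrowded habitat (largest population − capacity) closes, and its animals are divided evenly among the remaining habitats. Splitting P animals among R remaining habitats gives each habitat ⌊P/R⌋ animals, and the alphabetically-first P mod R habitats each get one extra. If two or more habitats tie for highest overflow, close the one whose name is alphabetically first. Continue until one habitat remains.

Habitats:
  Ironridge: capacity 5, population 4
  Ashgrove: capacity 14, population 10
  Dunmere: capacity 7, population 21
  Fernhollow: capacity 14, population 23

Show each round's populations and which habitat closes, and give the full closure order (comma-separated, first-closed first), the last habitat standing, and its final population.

Round 1: Ashgrove=10 Dunmere=21 Fernhollow=23 Ironridge=4 → close Dunmere (overflow 14)
  21÷3 = 7 each, +1 to first 0
Round 2: Ashgrove=17 Fernhollow=30 Ironridge=11 → close Fernhollow (overflow 16)
  30÷2 = 15 each, +1 to first 0
Round 3: Ashgrove=32 Ironridge=26 → close Ironridge (overflow 21)
  26÷1 = 26 each, +1 to first 0

Closure order: Dunmere, Fernhollow, Ironridge
Last habitat: Ashgrove with 58 animals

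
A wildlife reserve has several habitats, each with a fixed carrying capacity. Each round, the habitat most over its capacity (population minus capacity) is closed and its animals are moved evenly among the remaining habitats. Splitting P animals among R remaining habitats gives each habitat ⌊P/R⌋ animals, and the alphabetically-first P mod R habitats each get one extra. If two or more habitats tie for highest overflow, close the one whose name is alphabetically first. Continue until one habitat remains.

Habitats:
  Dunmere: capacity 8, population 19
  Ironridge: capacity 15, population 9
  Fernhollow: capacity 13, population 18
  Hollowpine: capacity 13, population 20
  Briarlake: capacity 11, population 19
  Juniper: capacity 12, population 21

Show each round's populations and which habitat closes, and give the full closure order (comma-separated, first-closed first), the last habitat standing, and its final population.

Round 1: Briarlake=19 Dunmere=19 Fernhollow=18 Hollowpine=20 Ironridge=9 Juniper=21 → close Dunmere (overflow 11)
  19÷5 = 3 each, +1 to first 4
Round 2: Briarlake=23 Fernhollow=22 Hollowpine=24 Ironridge=13 Juniper=24 → close Briarlake (overflow 12)
  23÷4 = 5 each, +1 to first 3
Round 3: Fernhollow=28 Hollowpine=30 Ironridge=19 Juniper=29 → close Hollowpine (overflow 17)
  30÷3 = 10 each, +1 to first 0
Round 4: Fernhollow=38 Ironridge=29 Juniper=39 → close Juniper (overflow 27)
  39÷2 = 19 each, +1 to first 1
Round 5: Fernhollow=58 Ironridge=48 → close Fernhollow (overflow 45)
  58÷1 = 58 each, +1 to first 0

Closure order: Dunmere, Briarlake, Hollowpine, Juniper, Fernhollow
Last habitat: Ironridge with 106 animals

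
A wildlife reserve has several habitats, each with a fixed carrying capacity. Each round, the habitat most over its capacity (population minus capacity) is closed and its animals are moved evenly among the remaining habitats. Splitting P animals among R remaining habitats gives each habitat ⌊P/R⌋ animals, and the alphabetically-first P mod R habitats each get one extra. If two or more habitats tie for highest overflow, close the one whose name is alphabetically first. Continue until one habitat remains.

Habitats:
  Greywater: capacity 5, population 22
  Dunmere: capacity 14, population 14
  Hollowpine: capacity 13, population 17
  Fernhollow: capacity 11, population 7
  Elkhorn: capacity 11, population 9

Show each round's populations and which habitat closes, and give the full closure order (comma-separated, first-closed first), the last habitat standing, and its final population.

Round 1: Dunmere=14 Elkhorn=9 Fernhollow=7 Greywater=22 Hollowpine=17 → close Greywater (overflow 17)
  22÷4 = 5 each, +1 to first 2
Round 2: Dunmere=20 Elkhorn=15 Fernhollow=12 Hollowpine=22 → close Hollowpine (overflow 9)
  22÷3 = 7 each, +1 to first 1
Round 3: Dunmere=28 Elkhorn=22 Fernhollow=19 → close Dunmere (overflow 14)
  28÷2 = 14 each, +1 to first 0
Round 4: Elkhorn=36 Fernhollow=33 → close Elkhorn (overflow 25)
  36÷1 = 36 each, +1 to first 0

Closure order: Greywater, Hollowpine, Dunmere, Elkhorn
Last habitat: Fernhollow with 69 animals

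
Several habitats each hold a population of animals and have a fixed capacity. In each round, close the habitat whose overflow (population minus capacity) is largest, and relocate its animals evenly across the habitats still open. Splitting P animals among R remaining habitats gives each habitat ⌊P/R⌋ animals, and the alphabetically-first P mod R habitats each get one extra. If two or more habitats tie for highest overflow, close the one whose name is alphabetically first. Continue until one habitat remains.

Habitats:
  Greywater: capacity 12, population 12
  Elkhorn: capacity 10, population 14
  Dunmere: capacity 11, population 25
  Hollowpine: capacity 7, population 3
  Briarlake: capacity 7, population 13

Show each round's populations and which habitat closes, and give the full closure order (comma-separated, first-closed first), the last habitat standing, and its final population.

Round 1: Briarlake=13 Dunmere=25 Elkhorn=14 Greywater=12 Hollowpine=3 → close Dunmere (overflow 14)
  25÷4 = 6 each, +1 to first 1
Round 2: Briarlake=20 Elkhorn=20 Greywater=18 Hollowpine=9 → close Briarlake (overflow 13)
  20÷3 = 6 each, +1 to first 2
Round 3: Elkhorn=27 Greywater=25 Hollowpine=15 → close Elkhorn (overflow 17)
  27÷2 = 13 each, +1 to first 1
Round 4: Greywater=39 Hollowpine=28 → close Greywater (overflow 27)
  39÷1 = 39 each, +1 to first 0

Closure order: Dunmere, Briarlake, Elkhorn, Greywater
Last habitat: Hollowpine with 67 animals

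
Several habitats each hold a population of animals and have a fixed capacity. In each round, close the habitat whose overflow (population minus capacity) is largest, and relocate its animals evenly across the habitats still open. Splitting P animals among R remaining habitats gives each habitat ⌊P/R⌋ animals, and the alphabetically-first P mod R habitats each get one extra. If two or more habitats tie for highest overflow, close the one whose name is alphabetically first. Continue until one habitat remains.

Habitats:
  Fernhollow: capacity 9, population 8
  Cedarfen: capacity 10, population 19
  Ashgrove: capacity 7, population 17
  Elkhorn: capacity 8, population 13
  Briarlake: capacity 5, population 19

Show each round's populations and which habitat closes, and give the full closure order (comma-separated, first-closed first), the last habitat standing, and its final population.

Round 1: Ashgrove=17 Briarlake=19 Cedarfen=19 Elkhorn=13 Fernhollow=8 → close Briarlake (overflow 14)
  19÷4 = 4 each, +1 to first 3
Round 2: Ashgrove=22 Cedarfen=24 Elkhorn=18 Fernhollow=12 → close Ashgrove (overflow 15)
  22÷3 = 7 each, +1 to first 1
Round 3: Cedarfen=32 Elkhorn=25 Fernhollow=19 → close Cedarfen (overflow 22)
  32÷2 = 16 each, +1 to first 0
Round 4: Elkhorn=41 Fernhollow=35 → close Elkhorn (overflow 33)
  41÷1 = 41 each, +1 to first 0

Closure order: Briarlake, Ashgrove, Cedarfen, Elkhorn
Last habitat: Fernhollow with 76 animals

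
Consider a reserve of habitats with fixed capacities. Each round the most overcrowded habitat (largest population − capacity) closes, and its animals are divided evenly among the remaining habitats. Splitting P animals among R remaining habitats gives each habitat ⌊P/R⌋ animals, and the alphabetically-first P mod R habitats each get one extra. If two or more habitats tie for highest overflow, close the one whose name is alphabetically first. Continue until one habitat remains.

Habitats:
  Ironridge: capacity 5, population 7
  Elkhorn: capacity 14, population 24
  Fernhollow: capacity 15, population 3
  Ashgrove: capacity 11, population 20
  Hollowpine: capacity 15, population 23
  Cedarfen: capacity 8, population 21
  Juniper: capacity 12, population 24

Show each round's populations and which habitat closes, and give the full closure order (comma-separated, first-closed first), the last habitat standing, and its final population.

Closure order: Cedarfen, Juniper, Elkhorn, Ashgrove, Hollowpine, Ironridge
Last habitat: Fernhollow with 122 animals

Round 1: Ashgrove=20 Cedarfen=21 Elkhorn=24 Fernhollow=3 Hollowpine=23 Ironridge=7 Juniper=24 → close Cedarfen (overflow 13)
  21÷6 = 3 each, +1 to first 3
Round 2: Ashgrove=24 Elkhorn=28 Fernhollow=7 Hollowpine=26 Ironridge=10 Juniper=27 → close Juniper (overflow 15)
  27÷5 = 5 each, +1 to first 2
Round 3: Ashgrove=30 Elkhorn=34 Fernhollow=12 Hollowpine=31 Ironridge=15 → close Elkhorn (overflow 20)
  34÷4 = 8 each, +1 to first 2
Round 4: Ashgrove=39 Fernhollow=21 Hollowpine=39 Ironridge=23 → close Ashgrove (overflow 28)
  39÷3 = 13 each, +1 to first 0
Round 5: Fernhollow=34 Hollowpine=52 Ironridge=36 → close Hollowpine (overflow 37)
  52÷2 = 26 each, +1 to first 0
Round 6: Fernhollow=60 Ironridge=62 → close Ironridge (overflow 57)
  62÷1 = 62 each, +1 to first 0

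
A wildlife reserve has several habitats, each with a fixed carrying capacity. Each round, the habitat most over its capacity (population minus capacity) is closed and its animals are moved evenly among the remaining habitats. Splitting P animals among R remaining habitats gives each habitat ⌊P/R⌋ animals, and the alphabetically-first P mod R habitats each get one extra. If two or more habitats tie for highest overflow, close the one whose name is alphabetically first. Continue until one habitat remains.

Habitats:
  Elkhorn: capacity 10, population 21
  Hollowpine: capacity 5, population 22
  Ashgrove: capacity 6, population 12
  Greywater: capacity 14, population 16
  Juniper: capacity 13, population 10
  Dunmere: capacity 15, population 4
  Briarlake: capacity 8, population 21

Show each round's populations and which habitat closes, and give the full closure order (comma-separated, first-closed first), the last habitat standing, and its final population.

Closure order: Hollowpine, Briarlake, Elkhorn, Ashgrove, Greywater, Juniper
Last habitat: Dunmere with 106 animals

Round 1: Ashgrove=12 Briarlake=21 Dunmere=4 Elkhorn=21 Greywater=16 Hollowpine=22 Juniper=10 → close Hollowpine (overflow 17)
  22÷6 = 3 each, +1 to first 4
Round 2: Ashgrove=16 Briarlake=25 Dunmere=8 Elkhorn=25 Greywater=19 Juniper=13 → close Briarlake (overflow 17)
  25÷5 = 5 each, +1 to first 0
Round 3: Ashgrove=21 Dunmere=13 Elkhorn=30 Greywater=24 Juniper=18 → close Elkhorn (overflow 20)
  30÷4 = 7 each, +1 to first 2
Round 4: Ashgrove=29 Dunmere=21 Greywater=31 Juniper=25 → close Ashgrove (overflow 23)
  29÷3 = 9 each, +1 to first 2
Round 5: Dunmere=31 Greywater=41 Juniper=34 → close Greywater (overflow 27)
  41÷2 = 20 each, +1 to first 1
Round 6: Dunmere=52 Juniper=54 → close Juniper (overflow 41)
  54÷1 = 54 each, +1 to first 0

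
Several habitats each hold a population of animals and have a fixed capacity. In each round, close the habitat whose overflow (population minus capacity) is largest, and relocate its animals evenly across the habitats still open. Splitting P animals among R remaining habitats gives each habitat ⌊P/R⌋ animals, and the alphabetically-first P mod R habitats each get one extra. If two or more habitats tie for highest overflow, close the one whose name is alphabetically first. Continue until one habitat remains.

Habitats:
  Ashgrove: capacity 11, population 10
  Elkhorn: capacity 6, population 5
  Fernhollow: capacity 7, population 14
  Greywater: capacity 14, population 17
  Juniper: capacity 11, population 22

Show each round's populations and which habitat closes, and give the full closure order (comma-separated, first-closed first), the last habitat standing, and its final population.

Round 1: Ashgrove=10 Elkhorn=5 Fernhollow=14 Greywater=17 Juniper=22 → close Juniper (overflow 11)
  22÷4 = 5 each, +1 to first 2
Round 2: Ashgrove=16 Elkhorn=11 Fernhollow=19 Greywater=22 → close Fernhollow (overflow 12)
  19÷3 = 6 each, +1 to first 1
Round 3: Ashgrove=23 Elkhorn=17 Greywater=28 → close Greywater (overflow 14)
  28÷2 = 14 each, +1 to first 0
Round 4: Ashgrove=37 Elkhorn=31 → close Ashgrove (overflow 26)
  37÷1 = 37 each, +1 to first 0

Closure order: Juniper, Fernhollow, Greywater, Ashgrove
Last habitat: Elkhorn with 68 animals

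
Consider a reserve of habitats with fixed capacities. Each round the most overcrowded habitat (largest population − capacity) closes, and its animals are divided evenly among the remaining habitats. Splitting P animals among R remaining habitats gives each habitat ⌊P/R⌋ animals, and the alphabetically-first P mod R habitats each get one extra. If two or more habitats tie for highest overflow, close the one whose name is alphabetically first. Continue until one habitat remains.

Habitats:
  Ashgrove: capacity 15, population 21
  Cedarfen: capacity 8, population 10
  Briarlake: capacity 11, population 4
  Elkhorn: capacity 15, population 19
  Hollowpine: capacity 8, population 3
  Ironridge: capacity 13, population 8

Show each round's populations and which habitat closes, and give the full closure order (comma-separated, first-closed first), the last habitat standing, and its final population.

Round 1: Ashgrove=21 Briarlake=4 Cedarfen=10 Elkhorn=19 Hollowpine=3 Ironridge=8 → close Ashgrove (overflow 6)
  21÷5 = 4 each, +1 to first 1
Round 2: Briarlake=9 Cedarfen=14 Elkhorn=23 Hollowpine=7 Ironridge=12 → close Elkhorn (overflow 8)
  23÷4 = 5 each, +1 to first 3
Round 3: Briarlake=15 Cedarfen=20 Hollowpine=13 Ironridge=17 → close Cedarfen (overflow 12)
  20÷3 = 6 each, +1 to first 2
Round 4: Briarlake=22 Hollowpine=20 Ironridge=23 → close Hollowpine (overflow 12)
  20÷2 = 10 each, +1 to first 0
Round 5: Briarlake=32 Ironridge=33 → close Briarlake (overflow 21)
  32÷1 = 32 each, +1 to first 0

Closure order: Ashgrove, Elkhorn, Cedarfen, Hollowpine, Briarlake
Last habitat: Ironridge with 65 animals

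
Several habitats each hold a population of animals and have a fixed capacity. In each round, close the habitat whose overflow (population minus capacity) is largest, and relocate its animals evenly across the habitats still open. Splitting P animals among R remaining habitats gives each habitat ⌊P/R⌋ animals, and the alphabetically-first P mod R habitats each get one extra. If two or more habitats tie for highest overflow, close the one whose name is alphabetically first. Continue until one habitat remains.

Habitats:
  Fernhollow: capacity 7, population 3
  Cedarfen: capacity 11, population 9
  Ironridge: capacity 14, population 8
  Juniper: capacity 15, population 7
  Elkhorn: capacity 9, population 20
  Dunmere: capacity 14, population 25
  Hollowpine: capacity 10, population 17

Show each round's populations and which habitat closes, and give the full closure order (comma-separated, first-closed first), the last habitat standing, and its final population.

Round 1: Cedarfen=9 Dunmere=25 Elkhorn=20 Fernhollow=3 Hollowpine=17 Ironridge=8 Juniper=7 → close Dunmere (overflow 11)
  25÷6 = 4 each, +1 to first 1
Round 2: Cedarfen=14 Elkhorn=24 Fernhollow=7 Hollowpine=21 Ironridge=12 Juniper=11 → close Elkhorn (overflow 15)
  24÷5 = 4 each, +1 to first 4
Round 3: Cedarfen=19 Fernhollow=12 Hollowpine=26 Ironridge=17 Juniper=15 → close Hollowpine (overflow 16)
  26÷4 = 6 each, +1 to first 2
Round 4: Cedarfen=26 Fernhollow=19 Ironridge=23 Juniper=21 → close Cedarfen (overflow 15)
  26÷3 = 8 each, +1 to first 2
Round 5: Fernhollow=28 Ironridge=32 Juniper=29 → close Fernhollow (overflow 21)
  28÷2 = 14 each, +1 to first 0
Round 6: Ironridge=46 Juniper=43 → close Ironridge (overflow 32)
  46÷1 = 46 each, +1 to first 0

Closure order: Dunmere, Elkhorn, Hollowpine, Cedarfen, Fernhollow, Ironridge
Last habitat: Juniper with 89 animals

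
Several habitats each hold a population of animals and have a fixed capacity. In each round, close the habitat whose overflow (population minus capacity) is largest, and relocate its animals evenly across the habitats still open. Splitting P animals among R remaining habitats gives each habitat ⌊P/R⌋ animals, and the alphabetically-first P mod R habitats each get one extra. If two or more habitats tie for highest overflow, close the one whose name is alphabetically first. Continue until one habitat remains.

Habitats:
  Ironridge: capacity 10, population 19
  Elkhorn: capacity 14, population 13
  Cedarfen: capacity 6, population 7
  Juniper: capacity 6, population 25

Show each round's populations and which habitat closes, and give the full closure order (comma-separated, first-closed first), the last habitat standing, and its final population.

Round 1: Cedarfen=7 Elkhorn=13 Ironridge=19 Juniper=25 → close Juniper (overflow 19)
  25÷3 = 8 each, +1 to first 1
Round 2: Cedarfen=16 Elkhorn=21 Ironridge=27 → close Ironridge (overflow 17)
  27÷2 = 13 each, +1 to first 1
Round 3: Cedarfen=30 Elkhorn=34 → close Cedarfen (overflow 24)
  30÷1 = 30 each, +1 to first 0

Closure order: Juniper, Ironridge, Cedarfen
Last habitat: Elkhorn with 64 animals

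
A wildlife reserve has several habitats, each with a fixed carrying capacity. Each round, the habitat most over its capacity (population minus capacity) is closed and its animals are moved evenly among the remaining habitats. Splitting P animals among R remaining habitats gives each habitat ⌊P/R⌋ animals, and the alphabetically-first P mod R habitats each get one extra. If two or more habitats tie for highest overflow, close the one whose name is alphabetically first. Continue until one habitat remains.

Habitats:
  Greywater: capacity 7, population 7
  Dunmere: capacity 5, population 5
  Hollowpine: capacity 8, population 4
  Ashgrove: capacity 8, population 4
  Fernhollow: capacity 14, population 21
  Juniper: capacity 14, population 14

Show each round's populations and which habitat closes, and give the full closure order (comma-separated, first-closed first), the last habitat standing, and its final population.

Closure order: Fernhollow, Dunmere, Greywater, Juniper, Ashgrove
Last habitat: Hollowpine with 55 animals

Round 1: Ashgrove=4 Dunmere=5 Fernhollow=21 Greywater=7 Hollowpine=4 Juniper=14 → close Fernhollow (overflow 7)
  21÷5 = 4 each, +1 to first 1
Round 2: Ashgrove=9 Dunmere=9 Greywater=11 Hollowpine=8 Juniper=18 → close Dunmere (overflow 4)
  9÷4 = 2 each, +1 to first 1
Round 3: Ashgrove=12 Greywater=13 Hollowpine=10 Juniper=20 → close Greywater (overflow 6)
  13÷3 = 4 each, +1 to first 1
Round 4: Ashgrove=17 Hollowpine=14 Juniper=24 → close Juniper (overflow 10)
  24÷2 = 12 each, +1 to first 0
Round 5: Ashgrove=29 Hollowpine=26 → close Ashgrove (overflow 21)
  29÷1 = 29 each, +1 to first 0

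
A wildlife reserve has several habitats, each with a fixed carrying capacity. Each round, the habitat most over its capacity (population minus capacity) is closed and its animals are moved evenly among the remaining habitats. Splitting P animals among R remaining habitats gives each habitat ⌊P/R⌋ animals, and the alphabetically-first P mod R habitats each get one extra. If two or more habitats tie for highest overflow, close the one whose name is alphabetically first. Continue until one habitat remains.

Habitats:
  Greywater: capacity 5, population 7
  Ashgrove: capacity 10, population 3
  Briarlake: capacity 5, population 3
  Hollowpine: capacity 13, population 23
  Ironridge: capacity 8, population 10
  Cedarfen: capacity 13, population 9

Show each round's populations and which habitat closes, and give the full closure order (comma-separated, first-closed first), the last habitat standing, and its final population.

Round 1: Ashgrove=3 Briarlake=3 Cedarfen=9 Greywater=7 Hollowpine=23 Ironridge=10 → close Hollowpine (overflow 10)
  23÷5 = 4 each, +1 to first 3
Round 2: Ashgrove=8 Briarlake=8 Cedarfen=14 Greywater=11 Ironridge=14 → close Greywater (overflow 6)
  11÷4 = 2 each, +1 to first 3
Round 3: Ashgrove=11 Briarlake=11 Cedarfen=17 Ironridge=16 → close Ironridge (overflow 8)
  16÷3 = 5 each, +1 to first 1
Round 4: Ashgrove=17 Briarlake=16 Cedarfen=22 → close Briarlake (overflow 11)
  16÷2 = 8 each, +1 to first 0
Round 5: Ashgrove=25 Cedarfen=30 → close Cedarfen (overflow 17)
  30÷1 = 30 each, +1 to first 0

Closure order: Hollowpine, Greywater, Ironridge, Briarlake, Cedarfen
Last habitat: Ashgrove with 55 animals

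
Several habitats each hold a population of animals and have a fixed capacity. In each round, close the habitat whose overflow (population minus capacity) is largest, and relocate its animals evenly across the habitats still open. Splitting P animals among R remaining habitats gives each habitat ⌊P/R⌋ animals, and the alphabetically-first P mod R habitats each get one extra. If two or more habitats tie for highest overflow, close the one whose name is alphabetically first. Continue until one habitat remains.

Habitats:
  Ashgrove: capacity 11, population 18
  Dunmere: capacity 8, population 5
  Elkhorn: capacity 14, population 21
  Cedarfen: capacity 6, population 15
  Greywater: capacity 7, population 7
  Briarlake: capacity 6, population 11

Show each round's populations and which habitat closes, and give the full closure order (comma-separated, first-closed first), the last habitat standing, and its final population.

Round 1: Ashgrove=18 Briarlake=11 Cedarfen=15 Dunmere=5 Elkhorn=21 Greywater=7 → close Cedarfen (overflow 9)
  15÷5 = 3 each, +1 to first 0
Round 2: Ashgrove=21 Briarlake=14 Dunmere=8 Elkhorn=24 Greywater=10 → close Ashgrove (overflow 10)
  21÷4 = 5 each, +1 to first 1
Round 3: Briarlake=20 Dunmere=13 Elkhorn=29 Greywater=15 → close Elkhorn (overflow 15)
  29÷3 = 9 each, +1 to first 2
Round 4: Briarlake=30 Dunmere=23 Greywater=24 → close Briarlake (overflow 24)
  30÷2 = 15 each, +1 to first 0
Round 5: Dunmere=38 Greywater=39 → close Greywater (overflow 32)
  39÷1 = 39 each, +1 to first 0

Closure order: Cedarfen, Ashgrove, Elkhorn, Briarlake, Greywater
Last habitat: Dunmere with 77 animals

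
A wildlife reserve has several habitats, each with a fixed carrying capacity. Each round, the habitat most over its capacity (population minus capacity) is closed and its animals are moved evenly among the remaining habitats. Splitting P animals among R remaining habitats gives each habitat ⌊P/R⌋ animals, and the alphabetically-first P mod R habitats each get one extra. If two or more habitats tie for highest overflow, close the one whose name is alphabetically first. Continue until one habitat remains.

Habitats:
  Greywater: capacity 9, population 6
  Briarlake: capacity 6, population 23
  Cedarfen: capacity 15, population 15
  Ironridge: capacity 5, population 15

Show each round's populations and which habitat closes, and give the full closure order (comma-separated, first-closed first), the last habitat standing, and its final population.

Round 1: Briarlake=23 Cedarfen=15 Greywater=6 Ironridge=15 → close Briarlake (overflow 17)
  23÷3 = 7 each, +1 to first 2
Round 2: Cedarfen=23 Greywater=14 Ironridge=22 → close Ironridge (overflow 17)
  22÷2 = 11 each, +1 to first 0
Round 3: Cedarfen=34 Greywater=25 → close Cedarfen (overflow 19)
  34÷1 = 34 each, +1 to first 0

Closure order: Briarlake, Ironridge, Cedarfen
Last habitat: Greywater with 59 animals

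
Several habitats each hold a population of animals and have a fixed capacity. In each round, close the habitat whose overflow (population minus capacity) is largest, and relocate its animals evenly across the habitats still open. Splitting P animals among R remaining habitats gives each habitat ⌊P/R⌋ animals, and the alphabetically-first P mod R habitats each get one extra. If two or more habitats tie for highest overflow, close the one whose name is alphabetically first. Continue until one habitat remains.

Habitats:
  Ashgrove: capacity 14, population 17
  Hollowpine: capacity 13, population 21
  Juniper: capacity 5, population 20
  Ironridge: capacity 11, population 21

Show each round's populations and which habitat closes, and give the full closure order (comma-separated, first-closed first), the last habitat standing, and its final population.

Closure order: Juniper, Ironridge, Hollowpine
Last habitat: Ashgrove with 79 animals

Round 1: Ashgrove=17 Hollowpine=21 Ironridge=21 Juniper=20 → close Juniper (overflow 15)
  20÷3 = 6 each, +1 to first 2
Round 2: Ashgrove=24 Hollowpine=28 Ironridge=27 → close Ironridge (overflow 16)
  27÷2 = 13 each, +1 to first 1
Round 3: Ashgrove=38 Hollowpine=41 → close Hollowpine (overflow 28)
  41÷1 = 41 each, +1 to first 0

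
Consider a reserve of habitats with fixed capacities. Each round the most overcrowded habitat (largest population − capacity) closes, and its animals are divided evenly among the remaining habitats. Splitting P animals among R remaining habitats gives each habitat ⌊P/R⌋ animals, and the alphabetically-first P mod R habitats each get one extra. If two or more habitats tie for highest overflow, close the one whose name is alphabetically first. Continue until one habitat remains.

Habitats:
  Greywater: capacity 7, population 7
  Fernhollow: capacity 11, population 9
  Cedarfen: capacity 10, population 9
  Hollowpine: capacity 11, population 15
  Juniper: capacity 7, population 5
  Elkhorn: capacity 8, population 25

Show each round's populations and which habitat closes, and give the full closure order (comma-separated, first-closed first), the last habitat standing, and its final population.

Round 1: Cedarfen=9 Elkhorn=25 Fernhollow=9 Greywater=7 Hollowpine=15 Juniper=5 → close Elkhorn (overflow 17)
  25÷5 = 5 each, +1 to first 0
Round 2: Cedarfen=14 Fernhollow=14 Greywater=12 Hollowpine=20 Juniper=10 → close Hollowpine (overflow 9)
  20÷4 = 5 each, +1 to first 0
Round 3: Cedarfen=19 Fernhollow=19 Greywater=17 Juniper=15 → close Greywater (overflow 10)
  17÷3 = 5 each, +1 to first 2
Round 4: Cedarfen=25 Fernhollow=25 Juniper=20 → close Cedarfen (overflow 15)
  25÷2 = 12 each, +1 to first 1
Round 5: Fernhollow=38 Juniper=32 → close Fernhollow (overflow 27)
  38÷1 = 38 each, +1 to first 0

Closure order: Elkhorn, Hollowpine, Greywater, Cedarfen, Fernhollow
Last habitat: Juniper with 70 animals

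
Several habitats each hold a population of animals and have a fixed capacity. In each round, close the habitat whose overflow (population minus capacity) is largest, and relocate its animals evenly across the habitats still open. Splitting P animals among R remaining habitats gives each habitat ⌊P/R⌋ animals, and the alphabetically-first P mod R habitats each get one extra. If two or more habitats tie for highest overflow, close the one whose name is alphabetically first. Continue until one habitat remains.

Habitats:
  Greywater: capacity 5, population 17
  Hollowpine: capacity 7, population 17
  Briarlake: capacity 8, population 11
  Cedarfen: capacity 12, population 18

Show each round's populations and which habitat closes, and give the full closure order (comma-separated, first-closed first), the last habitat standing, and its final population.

Closure order: Greywater, Hollowpine, Cedarfen
Last habitat: Briarlake with 63 animals

Round 1: Briarlake=11 Cedarfen=18 Greywater=17 Hollowpine=17 → close Greywater (overflow 12)
  17÷3 = 5 each, +1 to first 2
Round 2: Briarlake=17 Cedarfen=24 Hollowpine=22 → close Hollowpine (overflow 15)
  22÷2 = 11 each, +1 to first 0
Round 3: Briarlake=28 Cedarfen=35 → close Cedarfen (overflow 23)
  35÷1 = 35 each, +1 to first 0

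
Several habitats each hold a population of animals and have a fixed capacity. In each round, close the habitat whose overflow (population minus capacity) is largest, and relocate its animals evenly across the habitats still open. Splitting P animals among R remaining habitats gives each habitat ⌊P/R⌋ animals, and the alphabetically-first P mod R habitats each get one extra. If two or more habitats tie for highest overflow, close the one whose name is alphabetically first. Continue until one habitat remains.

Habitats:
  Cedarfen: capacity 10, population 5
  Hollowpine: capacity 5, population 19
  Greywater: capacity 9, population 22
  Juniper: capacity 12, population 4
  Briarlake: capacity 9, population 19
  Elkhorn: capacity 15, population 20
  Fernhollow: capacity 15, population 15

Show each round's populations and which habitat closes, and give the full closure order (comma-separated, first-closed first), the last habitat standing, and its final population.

Round 1: Briarlake=19 Cedarfen=5 Elkhorn=20 Fernhollow=15 Greywater=22 Hollowpine=19 Juniper=4 → close Hollowpine (overflow 14)
  19÷6 = 3 each, +1 to first 1
Round 2: Briarlake=23 Cedarfen=8 Elkhorn=23 Fernhollow=18 Greywater=25 Juniper=7 → close Greywater (overflow 16)
  25÷5 = 5 each, +1 to first 0
Round 3: Briarlake=28 Cedarfen=13 Elkhorn=28 Fernhollow=23 Juniper=12 → close Briarlake (overflow 19)
  28÷4 = 7 each, +1 to first 0
Round 4: Cedarfen=20 Elkhorn=35 Fernhollow=30 Juniper=19 → close Elkhorn (overflow 20)
  35÷3 = 11 each, +1 to first 2
Round 5: Cedarfen=32 Fernhollow=42 Juniper=30 → close Fernhollow (overflow 27)
  42÷2 = 21 each, +1 to first 0
Round 6: Cedarfen=53 Juniper=51 → close Cedarfen (overflow 43)
  53÷1 = 53 each, +1 to first 0

Closure order: Hollowpine, Greywater, Briarlake, Elkhorn, Fernhollow, Cedarfen
Last habitat: Juniper with 104 animals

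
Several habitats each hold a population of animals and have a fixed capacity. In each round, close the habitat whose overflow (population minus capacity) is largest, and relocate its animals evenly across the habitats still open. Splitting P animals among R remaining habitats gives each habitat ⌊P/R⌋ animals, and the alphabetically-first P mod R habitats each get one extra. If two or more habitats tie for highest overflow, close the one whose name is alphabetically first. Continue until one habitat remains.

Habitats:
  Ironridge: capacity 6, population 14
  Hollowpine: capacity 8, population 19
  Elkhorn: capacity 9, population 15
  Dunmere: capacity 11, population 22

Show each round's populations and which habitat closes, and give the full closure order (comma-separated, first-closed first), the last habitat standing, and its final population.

Closure order: Dunmere, Hollowpine, Ironridge
Last habitat: Elkhorn with 70 animals

Round 1: Dunmere=22 Elkhorn=15 Hollowpine=19 Ironridge=14 → close Dunmere (overflow 11)
  22÷3 = 7 each, +1 to first 1
Round 2: Elkhorn=23 Hollowpine=26 Ironridge=21 → close Hollowpine (overflow 18)
  26÷2 = 13 each, +1 to first 0
Round 3: Elkhorn=36 Ironridge=34 → close Ironridge (overflow 28)
  34÷1 = 34 each, +1 to first 0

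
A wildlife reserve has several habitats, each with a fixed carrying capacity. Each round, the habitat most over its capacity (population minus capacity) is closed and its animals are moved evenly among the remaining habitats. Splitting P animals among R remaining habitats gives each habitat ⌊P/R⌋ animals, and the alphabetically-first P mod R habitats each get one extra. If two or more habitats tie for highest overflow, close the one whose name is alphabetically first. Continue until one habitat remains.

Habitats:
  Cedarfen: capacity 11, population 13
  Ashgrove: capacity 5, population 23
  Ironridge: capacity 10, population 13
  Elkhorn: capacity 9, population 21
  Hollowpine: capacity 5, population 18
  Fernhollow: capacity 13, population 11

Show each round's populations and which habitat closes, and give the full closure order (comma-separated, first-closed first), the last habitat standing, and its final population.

Round 1: Ashgrove=23 Cedarfen=13 Elkhorn=21 Fernhollow=11 Hollowpine=18 Ironridge=13 → close Ashgrove (overflow 18)
  23÷5 = 4 each, +1 to first 3
Round 2: Cedarfen=18 Elkhorn=26 Fernhollow=16 Hollowpine=22 Ironridge=17 → close Elkhorn (overflow 17)
  26÷4 = 6 each, +1 to first 2
Round 3: Cedarfen=25 Fernhollow=23 Hollowpine=28 Ironridge=23 → close Hollowpine (overflow 23)
  28÷3 = 9 each, +1 to first 1
Round 4: Cedarfen=35 Fernhollow=32 Ironridge=32 → close Cedarfen (overflow 24)
  35÷2 = 17 each, +1 to first 1
Round 5: Fernhollow=50 Ironridge=49 → close Ironridge (overflow 39)
  49÷1 = 49 each, +1 to first 0

Closure order: Ashgrove, Elkhorn, Hollowpine, Cedarfen, Ironridge
Last habitat: Fernhollow with 99 animals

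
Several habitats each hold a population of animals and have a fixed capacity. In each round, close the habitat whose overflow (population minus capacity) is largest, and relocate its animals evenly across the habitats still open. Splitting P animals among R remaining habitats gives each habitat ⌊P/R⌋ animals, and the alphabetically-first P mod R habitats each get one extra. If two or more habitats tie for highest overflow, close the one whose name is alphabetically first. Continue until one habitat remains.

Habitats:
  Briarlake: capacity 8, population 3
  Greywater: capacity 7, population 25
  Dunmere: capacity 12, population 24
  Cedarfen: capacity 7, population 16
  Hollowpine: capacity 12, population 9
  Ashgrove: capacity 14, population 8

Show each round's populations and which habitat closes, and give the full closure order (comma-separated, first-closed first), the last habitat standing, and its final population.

Round 1: Ashgrove=8 Briarlake=3 Cedarfen=16 Dunmere=24 Greywater=25 Hollowpine=9 → close Greywater (overflow 18)
  25÷5 = 5 each, +1 to first 0
Round 2: Ashgrove=13 Briarlake=8 Cedarfen=21 Dunmere=29 Hollowpine=14 → close Dunmere (overflow 17)
  29÷4 = 7 each, +1 to first 1
Round 3: Ashgrove=21 Briarlake=15 Cedarfen=28 Hollowpine=21 → close Cedarfen (overflow 21)
  28÷3 = 9 each, +1 to first 1
Round 4: Ashgrove=31 Briarlake=24 Hollowpine=30 → close Hollowpine (overflow 18)
  30÷2 = 15 each, +1 to first 0
Round 5: Ashgrove=46 Briarlake=39 → close Ashgrove (overflow 32)
  46÷1 = 46 each, +1 to first 0

Closure order: Greywater, Dunmere, Cedarfen, Hollowpine, Ashgrove
Last habitat: Briarlake with 85 animals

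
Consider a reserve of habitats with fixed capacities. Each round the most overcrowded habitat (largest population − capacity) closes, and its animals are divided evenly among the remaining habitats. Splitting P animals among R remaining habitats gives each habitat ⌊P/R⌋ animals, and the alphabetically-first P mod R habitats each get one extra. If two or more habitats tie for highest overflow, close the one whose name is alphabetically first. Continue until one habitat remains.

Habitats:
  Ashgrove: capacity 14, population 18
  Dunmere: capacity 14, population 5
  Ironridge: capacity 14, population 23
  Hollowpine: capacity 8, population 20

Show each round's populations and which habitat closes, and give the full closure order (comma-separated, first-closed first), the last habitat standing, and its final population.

Closure order: Hollowpine, Ironridge, Ashgrove
Last habitat: Dunmere with 66 animals

Round 1: Ashgrove=18 Dunmere=5 Hollowpine=20 Ironridge=23 → close Hollowpine (overflow 12)
  20÷3 = 6 each, +1 to first 2
Round 2: Ashgrove=25 Dunmere=12 Ironridge=29 → close Ironridge (overflow 15)
  29÷2 = 14 each, +1 to first 1
Round 3: Ashgrove=40 Dunmere=26 → close Ashgrove (overflow 26)
  40÷1 = 40 each, +1 to first 0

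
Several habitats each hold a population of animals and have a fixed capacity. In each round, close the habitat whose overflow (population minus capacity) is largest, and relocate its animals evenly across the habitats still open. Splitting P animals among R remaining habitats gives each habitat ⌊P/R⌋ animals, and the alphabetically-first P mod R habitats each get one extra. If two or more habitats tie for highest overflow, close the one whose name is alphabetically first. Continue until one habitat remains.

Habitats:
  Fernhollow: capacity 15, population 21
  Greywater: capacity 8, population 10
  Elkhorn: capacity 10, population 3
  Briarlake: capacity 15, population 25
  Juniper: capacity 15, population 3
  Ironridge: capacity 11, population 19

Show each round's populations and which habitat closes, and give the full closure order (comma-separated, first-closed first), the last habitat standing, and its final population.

Round 1: Briarlake=25 Elkhorn=3 Fernhollow=21 Greywater=10 Ironridge=19 Juniper=3 → close Briarlake (overflow 10)
  25÷5 = 5 each, +1 to first 0
Round 2: Elkhorn=8 Fernhollow=26 Greywater=15 Ironridge=24 Juniper=8 → close Ironridge (overflow 13)
  24÷4 = 6 each, +1 to first 0
Round 3: Elkhorn=14 Fernhollow=32 Greywater=21 Juniper=14 → close Fernhollow (overflow 17)
  32÷3 = 10 each, +1 to first 2
Round 4: Elkhorn=25 Greywater=32 Juniper=24 → close Greywater (overflow 24)
  32÷2 = 16 each, +1 to first 0
Round 5: Elkhorn=41 Juniper=40 → close Elkhorn (overflow 31)
  41÷1 = 41 each, +1 to first 0

Closure order: Briarlake, Ironridge, Fernhollow, Greywater, Elkhorn
Last habitat: Juniper with 81 animals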